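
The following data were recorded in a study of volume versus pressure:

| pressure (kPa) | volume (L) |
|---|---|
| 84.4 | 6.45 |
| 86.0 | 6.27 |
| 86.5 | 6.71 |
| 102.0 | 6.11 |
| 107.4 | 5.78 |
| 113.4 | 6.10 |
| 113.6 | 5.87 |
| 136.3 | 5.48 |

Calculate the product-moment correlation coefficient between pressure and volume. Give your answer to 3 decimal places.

-0.898

n = 8, Σx = 829.6, Σy = 48.77, Σxy = 5013.503, Σx² = 88282.58, Σy² = 298.3773
Sxx = Σx² − (Σx)²/n = 88282.58 − 86029.52 = 2253.06
Sxy = Σxy − (Σx)(Σy)/n = 5013.503 − 5057.449 = -43.946
Syy = Σy² − (Σy)²/n = 298.3773 − 297.314113 = 1.063187
r = Sxy/√(Sxx·Syy) = -43.946/√(2395.425229) = -43.946/48.943082 = -0.897900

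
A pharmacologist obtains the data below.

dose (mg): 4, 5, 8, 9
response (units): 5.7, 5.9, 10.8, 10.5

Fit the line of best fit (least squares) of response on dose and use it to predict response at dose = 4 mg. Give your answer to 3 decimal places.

n = 4, Σx = 26, Σy = 32.9, Σxy = 233.2, Σx² = 186
Sxx = Σx² − (Σx)²/n = 186 − 169 = 17
Sxy = Σxy − (Σx)(Σy)/n = 233.2 − 213.85 = 19.35
b = Sxy/Sxx = 19.35/17 = 1.138235
a = ȳ − b·x̄ = 8.225 − 1.138235·6.5 = 0.826471
ŷ(4) = a + b·4 = 0.826471 + 1.138235·4 = 5.379412

5.379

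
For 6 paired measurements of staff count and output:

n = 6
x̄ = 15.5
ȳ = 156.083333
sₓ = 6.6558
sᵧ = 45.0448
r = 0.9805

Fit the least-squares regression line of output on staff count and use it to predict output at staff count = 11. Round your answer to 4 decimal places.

b = r · sᵧ/sₓ = 0.9805 · 45.0448/6.6558 = 6.635780
a = ȳ − b·x̄ = 156.083333 − 6.635780·15.5 = 53.228739
ŷ(11) = a + b·11 = 53.228739 + 6.635780·11 = 126.222322

126.2223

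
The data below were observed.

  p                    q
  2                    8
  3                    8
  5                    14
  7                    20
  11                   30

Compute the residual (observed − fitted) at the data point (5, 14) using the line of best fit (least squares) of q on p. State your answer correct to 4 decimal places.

-0.4531

n = 5, Σx = 28, Σy = 80, Σxy = 580, Σx² = 208
Sxx = Σx² − (Σx)²/n = 208 − 156.8 = 51.2
Sxy = Σxy − (Σx)(Σy)/n = 580 − 448 = 132
b = Sxy/Sxx = 132/51.2 = 2.578125
a = ȳ − b·x̄ = 16 − 2.578125·5.6 = 1.5625
ŷ(5) = 1.5625 + 2.578125·5 = 14.453125
residual = y − ŷ = 14 − 14.453125 = -0.453125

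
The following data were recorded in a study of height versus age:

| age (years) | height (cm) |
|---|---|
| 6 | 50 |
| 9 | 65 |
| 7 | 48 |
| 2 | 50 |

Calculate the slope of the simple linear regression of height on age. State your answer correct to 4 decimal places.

n = 4, Σx = 24, Σy = 213, Σxy = 1321, Σx² = 170
Sxx = Σx² − (Σx)²/n = 170 − 144 = 26
Sxy = Σxy − (Σx)(Σy)/n = 1321 − 1278 = 43
b = Sxy/Sxx = 43/26 = 1.653846

1.6538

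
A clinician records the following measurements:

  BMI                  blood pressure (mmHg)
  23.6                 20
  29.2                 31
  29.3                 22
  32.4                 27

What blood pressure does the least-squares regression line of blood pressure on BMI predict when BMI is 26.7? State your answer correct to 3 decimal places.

n = 4, Σx = 114.5, Σy = 100, Σxy = 2896.6, Σx² = 3317.85
Sxx = Σx² − (Σx)²/n = 3317.85 − 3277.5625 = 40.2875
Sxy = Σxy − (Σx)(Σy)/n = 2896.6 − 2862.5 = 34.1
b = Sxy/Sxx = 34.1/40.2875 = 0.846416
a = ȳ − b·x̄ = 25 − 0.846416·28.625 = 0.771331
ŷ(26.7) = a + b·26.7 = 0.771331 + 0.846416·26.7 = 23.370648

23.371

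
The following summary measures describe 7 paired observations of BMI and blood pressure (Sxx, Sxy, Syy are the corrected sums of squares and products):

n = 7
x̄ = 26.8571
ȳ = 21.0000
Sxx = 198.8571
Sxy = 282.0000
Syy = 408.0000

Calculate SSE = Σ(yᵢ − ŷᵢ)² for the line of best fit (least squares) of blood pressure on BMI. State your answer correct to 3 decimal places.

8.095

b = Sxy/Sxx = 282/198.8571 = 1.418104
SSE = Syy − b·Sxy = 408 − 1.418104·282 = 8.094741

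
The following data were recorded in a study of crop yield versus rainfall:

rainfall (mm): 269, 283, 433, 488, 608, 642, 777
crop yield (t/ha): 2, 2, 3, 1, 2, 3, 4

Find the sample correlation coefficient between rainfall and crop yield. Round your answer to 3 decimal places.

n = 7, Σx = 3500, Σy = 17, Σxy = 9141, Σx² = 1963640, Σy² = 47
Sxx = Σx² − (Σx)²/n = 1963640 − 1750000 = 213640
Sxy = Σxy − (Σx)(Σy)/n = 9141 − 8500 = 641
Syy = Σy² − (Σy)²/n = 47 − 41.285714 = 5.714286
r = Sxy/√(Sxx·Syy) = 641/√(1220800) = 641/1104.898185 = 0.580144

0.580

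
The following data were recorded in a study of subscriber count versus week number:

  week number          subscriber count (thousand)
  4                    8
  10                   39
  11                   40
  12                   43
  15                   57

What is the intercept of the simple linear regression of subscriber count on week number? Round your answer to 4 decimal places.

n = 5, Σx = 52, Σy = 187, Σxy = 2233, Σx² = 606
Sxx = Σx² − (Σx)²/n = 606 − 540.8 = 65.2
Sxy = Σxy − (Σx)(Σy)/n = 2233 − 1944.8 = 288.2
b = Sxy/Sxx = 288.2/65.2 = 4.420245
a = ȳ − b·x̄ = 37.4 − 4.420245·10.4 = -8.570552

-8.5706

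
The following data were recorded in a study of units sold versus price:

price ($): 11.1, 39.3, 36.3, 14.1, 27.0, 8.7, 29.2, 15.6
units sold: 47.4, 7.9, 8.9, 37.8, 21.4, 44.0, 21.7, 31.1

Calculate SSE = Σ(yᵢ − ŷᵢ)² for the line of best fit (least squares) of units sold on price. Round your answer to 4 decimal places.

n = 8, Σx = 181.3, Σy = 220.2, Σxy = 3772.06, Σx² = 5084.89, Σy² = 7649.28
Sxx = Σx² − (Σx)²/n = 5084.89 − 4108.71125 = 976.17875
Sxy = Σxy − (Σx)(Σy)/n = 3772.06 − 4990.2825 = -1218.2225
Syy = Σy² − (Σy)²/n = 7649.28 − 6061.005 = 1588.275
b = Sxy/Sxx = -1218.2225/976.17875 = -1.247950
SSE = Syy − b·Sxy = 1588.275 − (-1.247950)·(-1218.2225) = 67.993945

67.9939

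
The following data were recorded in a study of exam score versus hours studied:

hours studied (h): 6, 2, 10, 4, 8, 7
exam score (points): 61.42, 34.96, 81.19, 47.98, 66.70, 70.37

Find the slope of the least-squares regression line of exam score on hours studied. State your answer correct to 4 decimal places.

n = 6, Σx = 37, Σy = 362.62, Σxy = 2468.45, Σx² = 269
Sxx = Σx² − (Σx)²/n = 269 − 228.166667 = 40.833333
Sxy = Σxy − (Σx)(Σy)/n = 2468.45 − 2236.156667 = 232.293333
b = Sxy/Sxx = 232.293333/40.833333 = 5.688816

5.6888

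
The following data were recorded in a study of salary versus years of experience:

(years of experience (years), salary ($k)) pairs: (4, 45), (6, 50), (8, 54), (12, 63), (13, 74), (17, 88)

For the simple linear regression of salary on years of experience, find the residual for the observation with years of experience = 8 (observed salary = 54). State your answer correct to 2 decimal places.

-1.79

n = 6, Σx = 60, Σy = 374, Σxy = 4126, Σx² = 718
Sxx = Σx² − (Σx)²/n = 718 − 600 = 118
Sxy = Σxy − (Σx)(Σy)/n = 4126 − 3740 = 386
b = Sxy/Sxx = 386/118 = 3.271186
a = ȳ − b·x̄ = 62.333333 − 3.271186·10 = 29.621469
ŷ(8) = 29.621469 + 3.271186·8 = 55.790960
residual = y − ŷ = 54 − 55.790960 = -1.790960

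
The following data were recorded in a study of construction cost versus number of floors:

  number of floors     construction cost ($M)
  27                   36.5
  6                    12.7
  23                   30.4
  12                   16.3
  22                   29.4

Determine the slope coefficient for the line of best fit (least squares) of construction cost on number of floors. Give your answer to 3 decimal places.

n = 5, Σx = 90, Σy = 125.3, Σxy = 2603.3, Σx² = 1922
Sxx = Σx² − (Σx)²/n = 1922 − 1620 = 302
Sxy = Σxy − (Σx)(Σy)/n = 2603.3 − 2255.4 = 347.9
b = Sxy/Sxx = 347.9/302 = 1.151987

1.152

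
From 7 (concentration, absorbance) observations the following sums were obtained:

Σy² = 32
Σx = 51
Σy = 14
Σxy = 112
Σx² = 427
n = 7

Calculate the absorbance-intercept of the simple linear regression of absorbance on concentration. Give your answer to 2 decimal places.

Sxx = Σx² − (Σx)²/n = 427 − 371.571429 = 55.428571
Sxy = Σxy − (Σx)(Σy)/n = 112 − 102 = 10
b = Sxy/Sxx = 10/55.428571 = 0.180412
a = ȳ − b·x̄ = 2 − 0.180412·7.285714 = 0.685567

0.69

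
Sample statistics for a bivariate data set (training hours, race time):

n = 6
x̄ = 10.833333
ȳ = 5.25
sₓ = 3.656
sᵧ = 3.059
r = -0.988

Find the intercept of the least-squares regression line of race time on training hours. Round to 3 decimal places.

b = r · sᵧ/sₓ = -0.988 · 3.059/3.656 = -0.826666
a = ȳ − b·x̄ = 5.25 − (-0.826666)·10.833333 = 14.205551

14.206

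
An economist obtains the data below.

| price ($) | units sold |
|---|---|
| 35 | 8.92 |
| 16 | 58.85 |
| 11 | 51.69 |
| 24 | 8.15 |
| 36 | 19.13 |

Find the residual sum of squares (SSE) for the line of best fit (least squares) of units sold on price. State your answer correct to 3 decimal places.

n = 5, Σx = 122, Σy = 146.74, Σxy = 2706.67, Σx² = 3474, Σy² = 6647.1244
Sxx = Σx² − (Σx)²/n = 3474 − 2976.8 = 497.2
Sxy = Σxy − (Σx)(Σy)/n = 2706.67 − 3580.456 = -873.786
Syy = Σy² − (Σy)²/n = 6647.1244 − 4306.52552 = 2340.59888
b = Sxy/Sxx = -873.786/497.2 = -1.757414
SSE = Syy − b·Sxy = 2340.59888 − (-1.757414)·(-873.786) = 804.995554

804.996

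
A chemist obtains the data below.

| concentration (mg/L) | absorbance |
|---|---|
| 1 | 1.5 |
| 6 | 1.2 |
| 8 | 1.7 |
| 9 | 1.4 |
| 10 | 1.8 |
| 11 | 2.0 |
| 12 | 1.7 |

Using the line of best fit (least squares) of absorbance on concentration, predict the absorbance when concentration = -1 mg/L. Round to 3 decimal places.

n = 7, Σx = 57, Σy = 11.3, Σxy = 95.3, Σx² = 547
Sxx = Σx² − (Σx)²/n = 547 − 464.142857 = 82.857143
Sxy = Σxy − (Σx)(Σy)/n = 95.3 − 92.014286 = 3.285714
b = Sxy/Sxx = 3.285714/82.857143 = 0.039655
a = ȳ − b·x̄ = 1.614286 − 0.039655·8.142857 = 1.291379
ŷ(-1) = a + b·-1 = 1.291379 + 0.039655·(-1) = 1.251724

1.252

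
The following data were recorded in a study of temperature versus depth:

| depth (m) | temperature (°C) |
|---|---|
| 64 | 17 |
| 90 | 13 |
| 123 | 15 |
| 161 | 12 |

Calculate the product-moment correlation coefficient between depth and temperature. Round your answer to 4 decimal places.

n = 4, Σx = 438, Σy = 57, Σxy = 6035, Σx² = 53246, Σy² = 827
Sxx = Σx² − (Σx)²/n = 53246 − 47961 = 5285
Sxy = Σxy − (Σx)(Σy)/n = 6035 − 6241.5 = -206.5
Syy = Σy² − (Σy)²/n = 827 − 812.25 = 14.75
r = Sxy/√(Sxx·Syy) = -206.5/√(77953.75) = -206.5/279.201988 = -0.739608

-0.7396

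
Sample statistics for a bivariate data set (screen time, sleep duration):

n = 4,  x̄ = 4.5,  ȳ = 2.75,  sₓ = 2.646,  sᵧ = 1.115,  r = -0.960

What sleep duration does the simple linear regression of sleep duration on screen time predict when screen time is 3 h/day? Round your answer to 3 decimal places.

3.357

b = r · sᵧ/sₓ = -0.96 · 1.115/2.646 = -0.404535
a = ȳ − b·x̄ = 2.75 − (-0.404535)·4.5 = 4.570408
ŷ(3) = a + b·3 = 4.570408 + (-0.404535)·3 = 3.356803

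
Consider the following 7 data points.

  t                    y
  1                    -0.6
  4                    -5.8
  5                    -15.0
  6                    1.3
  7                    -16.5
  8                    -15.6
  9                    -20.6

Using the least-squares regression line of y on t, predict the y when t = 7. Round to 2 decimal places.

n = 7, Σx = 40, Σy = -72.8, Σxy = -516.7, Σx² = 272
Sxx = Σx² − (Σx)²/n = 272 − 228.571429 = 43.428571
Sxy = Σxy − (Σx)(Σy)/n = -516.7 − (-416) = -100.7
b = Sxy/Sxx = -100.7/43.428571 = -2.31875
a = ȳ − b·x̄ = -10.4 − (-2.31875)·5.714286 = 2.85
ŷ(7) = a + b·7 = 2.85 + (-2.31875)·7 = -13.38125

-13.38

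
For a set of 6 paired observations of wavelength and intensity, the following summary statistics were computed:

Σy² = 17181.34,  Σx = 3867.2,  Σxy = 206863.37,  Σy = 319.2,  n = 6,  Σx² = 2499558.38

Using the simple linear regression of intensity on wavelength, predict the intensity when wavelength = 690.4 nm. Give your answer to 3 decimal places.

Sxx = Σx² − (Σx)²/n = 2499558.38 − 2492539.306667 = 7019.073333
Sxy = Σxy − (Σx)(Σy)/n = 206863.37 − 205735.04 = 1128.33
b = Sxy/Sxx = 1128.33/7019.073333 = 0.160752
a = ȳ − b·x̄ = 53.2 − 0.160752·644.533333 = -50.410015
ŷ(690.4) = a + b·690.4 = -50.410015 + 0.160752·690.4 = 60.573158

60.573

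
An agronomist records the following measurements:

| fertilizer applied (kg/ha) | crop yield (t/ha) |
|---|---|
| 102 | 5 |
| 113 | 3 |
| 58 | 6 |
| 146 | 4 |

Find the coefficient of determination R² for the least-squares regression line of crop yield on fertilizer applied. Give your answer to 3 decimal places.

n = 4, Σx = 419, Σy = 18, Σxy = 1781, Σx² = 47853, Σy² = 86
Sxx = Σx² − (Σx)²/n = 47853 − 43890.25 = 3962.75
Sxy = Σxy − (Σx)(Σy)/n = 1781 − 1885.5 = -104.5
Syy = Σy² − (Σy)²/n = 86 − 81 = 5
R² = Sxy²/(Sxx·Syy) = (-104.5)²/(3962.75·5) = 0.551145

0.551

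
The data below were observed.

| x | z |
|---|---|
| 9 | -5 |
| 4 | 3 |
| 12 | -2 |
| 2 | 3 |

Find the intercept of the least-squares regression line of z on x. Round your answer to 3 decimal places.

4.510

n = 4, Σx = 27, Σy = -1, Σxy = -51, Σx² = 245
Sxx = Σx² − (Σx)²/n = 245 − 182.25 = 62.75
Sxy = Σxy − (Σx)(Σy)/n = -51 − (-6.75) = -44.25
b = Sxy/Sxx = -44.25/62.75 = -0.705179
a = ȳ − b·x̄ = -0.25 − (-0.705179)·6.75 = 4.509960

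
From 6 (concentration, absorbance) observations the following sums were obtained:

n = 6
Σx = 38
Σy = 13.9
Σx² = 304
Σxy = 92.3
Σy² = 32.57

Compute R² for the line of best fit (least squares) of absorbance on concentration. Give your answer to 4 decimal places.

Sxx = Σx² − (Σx)²/n = 304 − 240.666667 = 63.333333
Sxy = Σxy − (Σx)(Σy)/n = 92.3 − 88.033333 = 4.266667
Syy = Σy² − (Σy)²/n = 32.57 − 32.201667 = 0.368333
R² = Sxy²/(Sxx·Syy) = (4.266667)²/(63.333333·0.368333) = 0.780376

0.7804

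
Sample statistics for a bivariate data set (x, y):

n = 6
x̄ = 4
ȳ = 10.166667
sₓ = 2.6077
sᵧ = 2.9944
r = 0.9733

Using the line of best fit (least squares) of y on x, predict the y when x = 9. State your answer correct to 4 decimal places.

b = r · sᵧ/sₓ = 0.9733 · 2.9944/2.6077 = 1.117632
a = ȳ − b·x̄ = 10.166667 − 1.117632·4 = 5.696138
ŷ(9) = a + b·9 = 5.696138 + 1.117632·9 = 15.754828

15.7548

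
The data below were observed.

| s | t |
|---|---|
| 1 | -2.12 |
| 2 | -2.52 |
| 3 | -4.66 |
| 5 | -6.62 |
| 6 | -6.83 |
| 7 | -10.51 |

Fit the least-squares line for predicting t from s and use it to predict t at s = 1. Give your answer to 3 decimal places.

-1.713

n = 6, Σx = 24, Σy = -33.26, Σxy = -168.79, Σx² = 124
Sxx = Σx² − (Σx)²/n = 124 − 96 = 28
Sxy = Σxy − (Σx)(Σy)/n = -168.79 − (-133.04) = -35.75
b = Sxy/Sxx = -35.75/28 = -1.276786
a = ȳ − b·x̄ = -5.543333 − (-1.276786)·4 = -0.436190
ŷ(1) = a + b·1 = -0.436190 + (-1.276786)·1 = -1.712976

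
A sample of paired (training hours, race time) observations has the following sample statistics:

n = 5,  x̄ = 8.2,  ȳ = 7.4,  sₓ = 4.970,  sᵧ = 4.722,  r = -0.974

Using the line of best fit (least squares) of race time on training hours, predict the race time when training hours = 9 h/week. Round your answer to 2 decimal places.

6.66

b = r · sᵧ/sₓ = -0.974 · 4.722/4.97 = -0.925398
a = ȳ − b·x̄ = 7.4 − (-0.925398)·8.2 = 14.988264
ŷ(9) = a + b·9 = 14.988264 + (-0.925398)·9 = 6.659682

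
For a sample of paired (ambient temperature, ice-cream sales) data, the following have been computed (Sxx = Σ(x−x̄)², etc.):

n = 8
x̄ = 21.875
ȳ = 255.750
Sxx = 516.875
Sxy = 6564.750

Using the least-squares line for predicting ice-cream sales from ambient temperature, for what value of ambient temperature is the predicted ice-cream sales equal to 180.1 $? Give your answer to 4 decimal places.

15.9187

b = Sxy/Sxx = 6564.75/516.875 = 12.700846
a = ȳ − b·x̄ = 255.75 − 12.700846·21.875 = -22.081016
Set a + b·x = 180.1: x = (180.1 − (-22.081016)) / 12.700846 = 15.918704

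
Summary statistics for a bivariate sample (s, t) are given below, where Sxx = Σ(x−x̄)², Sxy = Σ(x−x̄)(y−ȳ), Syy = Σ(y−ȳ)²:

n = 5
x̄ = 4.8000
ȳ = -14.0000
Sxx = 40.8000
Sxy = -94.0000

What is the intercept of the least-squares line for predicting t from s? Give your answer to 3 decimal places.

-2.941

b = Sxy/Sxx = -94/40.8 = -2.303922
a = ȳ − b·x̄ = -14 − (-2.303922)·4.8 = -2.941176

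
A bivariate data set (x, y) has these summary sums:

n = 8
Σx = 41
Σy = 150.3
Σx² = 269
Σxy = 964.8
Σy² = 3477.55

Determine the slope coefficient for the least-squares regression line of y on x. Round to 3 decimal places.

Sxx = Σx² − (Σx)²/n = 269 − 210.125 = 58.875
Sxy = Σxy − (Σx)(Σy)/n = 964.8 − 770.2875 = 194.5125
b = Sxy/Sxx = 194.5125/58.875 = 3.303822

3.304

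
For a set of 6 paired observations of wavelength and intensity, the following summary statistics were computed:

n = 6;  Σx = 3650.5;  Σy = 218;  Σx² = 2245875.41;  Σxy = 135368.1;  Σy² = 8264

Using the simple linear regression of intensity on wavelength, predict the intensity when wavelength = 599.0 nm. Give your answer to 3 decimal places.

Sxx = Σx² − (Σx)²/n = 2245875.41 − 2221025.041667 = 24850.368333
Sxy = Σxy − (Σx)(Σy)/n = 135368.1 − 132634.833333 = 2733.266667
b = Sxy/Sxx = 2733.266667/24850.368333 = 0.109989
a = ȳ − b·x̄ = 36.333333 − 0.109989·608.416667 = -30.585795
ŷ(599.0) = a + b·599.0 = -30.585795 + 0.109989·599 = 35.297604

35.298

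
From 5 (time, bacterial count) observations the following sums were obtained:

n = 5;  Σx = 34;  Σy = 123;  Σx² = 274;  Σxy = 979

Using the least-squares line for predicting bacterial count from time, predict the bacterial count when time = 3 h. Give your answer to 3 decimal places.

11.939

Sxx = Σx² − (Σx)²/n = 274 − 231.2 = 42.8
Sxy = Σxy − (Σx)(Σy)/n = 979 − 836.4 = 142.6
b = Sxy/Sxx = 142.6/42.8 = 3.331776
a = ȳ − b·x̄ = 24.6 − 3.331776·6.8 = 1.943925
ŷ(3) = a + b·3 = 1.943925 + 3.331776·3 = 11.939252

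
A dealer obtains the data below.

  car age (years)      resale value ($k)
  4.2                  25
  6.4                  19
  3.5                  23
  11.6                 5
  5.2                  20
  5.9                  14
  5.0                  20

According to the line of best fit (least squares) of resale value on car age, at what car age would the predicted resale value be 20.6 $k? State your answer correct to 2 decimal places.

4.87

n = 7, Σx = 41.8, Σy = 126, Σxy = 651.7, Σx² = 292.26
Sxx = Σx² − (Σx)²/n = 292.26 − 249.605714 = 42.654286
Sxy = Σxy − (Σx)(Σy)/n = 651.7 − 752.4 = -100.7
b = Sxy/Sxx = -100.7/42.654286 = -2.360841
a = ȳ − b·x̄ = 18 − (-2.360841)·5.971429 = 32.097595
Set a + b·x = 20.6: x = (20.6 − 32.097595) / (-2.360841) = 4.870126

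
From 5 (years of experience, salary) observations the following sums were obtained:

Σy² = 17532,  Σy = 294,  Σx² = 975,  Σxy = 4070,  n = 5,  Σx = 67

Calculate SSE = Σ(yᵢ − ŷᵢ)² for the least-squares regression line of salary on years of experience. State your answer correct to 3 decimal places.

Sxx = Σx² − (Σx)²/n = 975 − 897.8 = 77.2
Sxy = Σxy − (Σx)(Σy)/n = 4070 − 3939.6 = 130.4
Syy = Σy² − (Σy)²/n = 17532 − 17287.2 = 244.8
b = Sxy/Sxx = 130.4/77.2 = 1.689119
SSE = Syy − b·Sxy = 244.8 − 1.689119·130.4 = 24.538860

24.539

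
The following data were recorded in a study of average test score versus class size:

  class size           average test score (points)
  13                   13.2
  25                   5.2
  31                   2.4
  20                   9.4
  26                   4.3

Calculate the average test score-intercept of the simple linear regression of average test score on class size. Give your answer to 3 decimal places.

21.454

n = 5, Σx = 115, Σy = 34.5, Σxy = 675.8, Σx² = 2831
Sxx = Σx² − (Σx)²/n = 2831 − 2645 = 186
Sxy = Σxy − (Σx)(Σy)/n = 675.8 − 793.5 = -117.7
b = Sxy/Sxx = -117.7/186 = -0.632796
a = ȳ − b·x̄ = 6.9 − (-0.632796)·23 = 21.454301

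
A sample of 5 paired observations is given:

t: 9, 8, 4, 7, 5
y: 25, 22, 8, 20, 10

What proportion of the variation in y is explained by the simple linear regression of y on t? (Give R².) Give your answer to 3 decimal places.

n = 5, Σx = 33, Σy = 85, Σxy = 623, Σx² = 235, Σy² = 1673
Sxx = Σx² − (Σx)²/n = 235 − 217.8 = 17.2
Sxy = Σxy − (Σx)(Σy)/n = 623 − 561 = 62
Syy = Σy² − (Σy)²/n = 1673 − 1445 = 228
R² = Sxy²/(Sxx·Syy) = (62)²/(17.2·228) = 0.980212

0.980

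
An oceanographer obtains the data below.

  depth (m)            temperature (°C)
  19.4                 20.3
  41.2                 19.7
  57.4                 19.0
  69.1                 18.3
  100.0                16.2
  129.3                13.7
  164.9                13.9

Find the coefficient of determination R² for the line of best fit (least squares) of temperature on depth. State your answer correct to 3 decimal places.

n = 7, Σx = 581.3, Σy = 121.1, Σxy = 9244.11, Σx² = 64053.87, Σy² = 2139.41
Sxx = Σx² − (Σx)²/n = 64053.87 − 48272.812857 = 15781.057143
Sxy = Σxy − (Σx)(Σy)/n = 9244.11 − 10056.49 = -812.38
Syy = Σy² − (Σy)²/n = 2139.41 − 2095.03 = 44.38
R² = Sxy²/(Sxx·Syy) = (-812.38)²/(15781.057143·44.38) = 0.942313

0.942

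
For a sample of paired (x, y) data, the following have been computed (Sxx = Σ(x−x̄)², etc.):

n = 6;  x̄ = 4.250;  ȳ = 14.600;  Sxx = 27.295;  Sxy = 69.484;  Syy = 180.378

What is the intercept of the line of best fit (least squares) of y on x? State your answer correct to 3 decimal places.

3.781

b = Sxy/Sxx = 69.484/27.295 = 2.545668
a = ȳ − b·x̄ = 14.6 − 2.545668·4.25 = 3.780912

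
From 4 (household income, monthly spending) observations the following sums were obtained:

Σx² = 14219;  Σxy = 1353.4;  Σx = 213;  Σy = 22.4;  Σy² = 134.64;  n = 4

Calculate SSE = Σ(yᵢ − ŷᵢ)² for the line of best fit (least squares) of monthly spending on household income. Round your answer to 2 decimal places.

Sxx = Σx² − (Σx)²/n = 14219 − 11342.25 = 2876.75
Sxy = Σxy − (Σx)(Σy)/n = 1353.4 − 1192.8 = 160.6
Syy = Σy² − (Σy)²/n = 134.64 − 125.44 = 9.2
b = Sxy/Sxx = 160.6/2876.75 = 0.055827
SSE = Syy − b·Sxy = 9.2 − 0.055827·160.6 = 0.234202

0.23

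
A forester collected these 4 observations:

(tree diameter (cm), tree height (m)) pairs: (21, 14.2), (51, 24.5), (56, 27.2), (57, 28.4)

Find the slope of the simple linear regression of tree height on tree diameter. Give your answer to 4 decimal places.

n = 4, Σx = 185, Σy = 94.3, Σxy = 4689.7, Σx² = 9427
Sxx = Σx² − (Σx)²/n = 9427 − 8556.25 = 870.75
Sxy = Σxy − (Σx)(Σy)/n = 4689.7 − 4361.375 = 328.325
b = Sxy/Sxx = 328.325/870.75 = 0.377060

0.3771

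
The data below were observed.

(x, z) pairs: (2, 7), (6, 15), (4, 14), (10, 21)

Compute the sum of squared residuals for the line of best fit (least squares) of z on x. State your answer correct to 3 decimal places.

n = 4, Σx = 22, Σy = 57, Σxy = 370, Σx² = 156, Σy² = 911
Sxx = Σx² − (Σx)²/n = 156 − 121 = 35
Sxy = Σxy − (Σx)(Σy)/n = 370 − 313.5 = 56.5
Syy = Σy² − (Σy)²/n = 911 − 812.25 = 98.75
b = Sxy/Sxx = 56.5/35 = 1.614286
SSE = Syy − b·Sxy = 98.75 − 1.614286·56.5 = 7.542857

7.543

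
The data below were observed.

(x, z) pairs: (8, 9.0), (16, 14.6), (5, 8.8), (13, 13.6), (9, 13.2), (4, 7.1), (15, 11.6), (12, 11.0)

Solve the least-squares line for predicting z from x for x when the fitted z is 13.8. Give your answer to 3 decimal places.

n = 8, Σx = 82, Σy = 88.9, Σxy = 979.6, Σx² = 980
Sxx = Σx² − (Σx)²/n = 980 − 840.5 = 139.5
Sxy = Σxy − (Σx)(Σy)/n = 979.6 − 911.225 = 68.375
b = Sxy/Sxx = 68.375/139.5 = 0.490143
a = ȳ − b·x̄ = 11.1125 − 0.490143·10.25 = 6.088530
Set a + b·x = 13.8: x = (13.8 − 6.088530) / 0.490143 = 15.733090

15.733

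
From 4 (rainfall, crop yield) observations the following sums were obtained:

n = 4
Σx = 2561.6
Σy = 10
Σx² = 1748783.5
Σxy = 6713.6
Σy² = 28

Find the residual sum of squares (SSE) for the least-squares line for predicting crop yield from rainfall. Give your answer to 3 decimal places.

Sxx = Σx² − (Σx)²/n = 1748783.5 − 1640448.64 = 108334.86
Sxy = Σxy − (Σx)(Σy)/n = 6713.6 − 6404 = 309.6
Syy = Σy² − (Σy)²/n = 28 − 25 = 3
b = Sxy/Sxx = 309.6/108334.86 = 0.002858
SSE = Syy − b·Sxy = 3 − 0.002858·309.6 = 2.115223

2.115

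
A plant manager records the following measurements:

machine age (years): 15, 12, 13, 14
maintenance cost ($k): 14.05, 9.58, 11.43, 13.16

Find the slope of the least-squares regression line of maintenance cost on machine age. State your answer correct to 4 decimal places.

1.5140

n = 4, Σx = 54, Σy = 48.22, Σxy = 658.54, Σx² = 734
Sxx = Σx² − (Σx)²/n = 734 − 729 = 5
Sxy = Σxy − (Σx)(Σy)/n = 658.54 − 650.97 = 7.57
b = Sxy/Sxx = 7.57/5 = 1.514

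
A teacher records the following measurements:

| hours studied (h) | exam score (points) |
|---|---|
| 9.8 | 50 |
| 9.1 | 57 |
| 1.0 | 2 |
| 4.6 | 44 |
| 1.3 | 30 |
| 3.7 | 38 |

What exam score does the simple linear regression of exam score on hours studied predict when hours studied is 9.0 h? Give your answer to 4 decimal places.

54.3527

n = 6, Σx = 29.5, Σy = 221, Σxy = 1392.7, Σx² = 216.39
Sxx = Σx² − (Σx)²/n = 216.39 − 145.041667 = 71.348333
Sxy = Σxy − (Σx)(Σy)/n = 1392.7 − 1086.583333 = 306.116667
b = Sxy/Sxx = 306.116667/71.348333 = 4.290453
a = ȳ − b·x̄ = 36.833333 − 4.290453·4.916667 = 15.738606
ŷ(9.0) = a + b·9.0 = 15.738606 + 4.290453·9 = 54.352683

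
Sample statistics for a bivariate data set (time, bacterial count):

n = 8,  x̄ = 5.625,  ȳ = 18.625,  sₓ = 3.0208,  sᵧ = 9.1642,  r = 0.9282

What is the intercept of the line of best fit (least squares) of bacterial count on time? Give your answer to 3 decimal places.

2.786

b = r · sᵧ/sₓ = 0.9282 · 9.1642/3.0208 = 2.815880
a = ȳ − b·x̄ = 18.625 − 2.815880·5.625 = 2.785675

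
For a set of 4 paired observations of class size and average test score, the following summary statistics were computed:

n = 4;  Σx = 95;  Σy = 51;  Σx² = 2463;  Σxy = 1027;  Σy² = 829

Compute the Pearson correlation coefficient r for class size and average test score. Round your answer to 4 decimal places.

Sxx = Σx² − (Σx)²/n = 2463 − 2256.25 = 206.75
Sxy = Σxy − (Σx)(Σy)/n = 1027 − 1211.25 = -184.25
Syy = Σy² − (Σy)²/n = 829 − 650.25 = 178.75
r = Sxy/√(Sxx·Syy) = -184.25/√(36956.5625) = -184.25/192.240897 = -0.958433

-0.9584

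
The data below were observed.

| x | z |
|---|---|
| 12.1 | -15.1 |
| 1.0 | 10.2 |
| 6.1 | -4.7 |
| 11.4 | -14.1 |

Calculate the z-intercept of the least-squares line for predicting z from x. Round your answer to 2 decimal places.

n = 4, Σx = 30.6, Σy = -23.7, Σxy = -361.92, Σx² = 314.58
Sxx = Σx² − (Σx)²/n = 314.58 − 234.09 = 80.49
Sxy = Σxy − (Σx)(Σy)/n = -361.92 − (-181.305) = -180.615
b = Sxy/Sxx = -180.615/80.49 = -2.243943
a = ȳ − b·x̄ = -5.925 − (-2.243943)·7.65 = 11.241167

11.24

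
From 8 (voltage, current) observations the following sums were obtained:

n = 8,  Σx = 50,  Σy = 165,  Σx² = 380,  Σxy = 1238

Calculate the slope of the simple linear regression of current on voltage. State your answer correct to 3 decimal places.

Sxx = Σx² − (Σx)²/n = 380 − 312.5 = 67.5
Sxy = Σxy − (Σx)(Σy)/n = 1238 − 1031.25 = 206.75
b = Sxy/Sxx = 206.75/67.5 = 3.062963

3.063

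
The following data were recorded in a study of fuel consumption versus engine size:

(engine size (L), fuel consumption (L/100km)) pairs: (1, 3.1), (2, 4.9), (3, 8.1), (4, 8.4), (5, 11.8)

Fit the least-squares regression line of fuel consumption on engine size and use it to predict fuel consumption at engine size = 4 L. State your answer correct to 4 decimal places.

n = 5, Σx = 15, Σy = 36.3, Σxy = 129.8, Σx² = 55
Sxx = Σx² − (Σx)²/n = 55 − 45 = 10
Sxy = Σxy − (Σx)(Σy)/n = 129.8 − 108.9 = 20.9
b = Sxy/Sxx = 20.9/10 = 2.09
a = ȳ − b·x̄ = 7.26 − 2.09·3 = 0.99
ŷ(4) = a + b·4 = 0.99 + 2.09·4 = 9.35

9.3500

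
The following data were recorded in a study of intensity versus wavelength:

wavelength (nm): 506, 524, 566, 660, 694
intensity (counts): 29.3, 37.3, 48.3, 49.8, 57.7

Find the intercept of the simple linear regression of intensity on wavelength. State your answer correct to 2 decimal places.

n = 5, Σx = 2950, Σy = 222.4, Σxy = 134620.6, Σx² = 1768204
Sxx = Σx² − (Σx)²/n = 1768204 − 1740500 = 27704
Sxy = Σxy − (Σx)(Σy)/n = 134620.6 − 131216 = 3404.6
b = Sxy/Sxx = 3404.6/27704 = 0.122892
a = ȳ − b·x̄ = 44.48 − 0.122892·590 = -28.026281

-28.03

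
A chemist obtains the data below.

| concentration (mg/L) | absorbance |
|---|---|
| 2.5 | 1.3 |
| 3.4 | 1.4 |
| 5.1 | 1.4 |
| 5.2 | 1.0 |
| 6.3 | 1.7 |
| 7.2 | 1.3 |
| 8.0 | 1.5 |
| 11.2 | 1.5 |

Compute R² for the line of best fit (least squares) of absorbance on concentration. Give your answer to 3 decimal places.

n = 8, Σx = 48.9, Σy = 11.1, Σxy = 69.22, Σx² = 351.83, Σy² = 15.69
Sxx = Σx² − (Σx)²/n = 351.83 − 298.90125 = 52.92875
Sxy = Σxy − (Σx)(Σy)/n = 69.22 − 67.84875 = 1.37125
Syy = Σy² − (Σy)²/n = 15.69 − 15.40125 = 0.28875
R² = Sxy²/(Sxx·Syy) = (1.37125)²/(52.92875·0.28875) = 0.123032

0.123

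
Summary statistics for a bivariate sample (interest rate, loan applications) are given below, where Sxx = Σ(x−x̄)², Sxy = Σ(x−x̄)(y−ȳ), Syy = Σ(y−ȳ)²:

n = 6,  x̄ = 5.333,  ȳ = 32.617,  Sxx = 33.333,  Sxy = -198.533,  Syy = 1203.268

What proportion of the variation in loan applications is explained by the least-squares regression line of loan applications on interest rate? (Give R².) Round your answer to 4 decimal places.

R² = Sxy²/(Sxx·Syy) = (-198.533)²/(33.333·1203.268) = 0.982717

0.9827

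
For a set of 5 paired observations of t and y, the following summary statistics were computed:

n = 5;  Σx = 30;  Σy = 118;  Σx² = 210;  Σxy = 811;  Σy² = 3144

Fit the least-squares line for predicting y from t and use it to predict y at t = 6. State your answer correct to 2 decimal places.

Sxx = Σx² − (Σx)²/n = 210 − 180 = 30
Sxy = Σxy − (Σx)(Σy)/n = 811 − 708 = 103
b = Sxy/Sxx = 103/30 = 3.433333
a = ȳ − b·x̄ = 23.6 − 3.433333·6 = 3
ŷ(6) = a + b·6 = 3 + 3.433333·6 = 23.6

23.60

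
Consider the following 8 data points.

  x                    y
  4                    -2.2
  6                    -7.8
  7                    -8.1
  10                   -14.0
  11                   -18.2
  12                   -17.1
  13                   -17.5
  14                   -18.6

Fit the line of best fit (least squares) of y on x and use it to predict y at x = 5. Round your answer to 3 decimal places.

-5.249

n = 8, Σx = 77, Σy = -103.5, Σxy = -1145.6, Σx² = 831
Sxx = Σx² − (Σx)²/n = 831 − 741.125 = 89.875
Sxy = Σxy − (Σx)(Σy)/n = -1145.6 − (-996.1875) = -149.4125
b = Sxy/Sxx = -149.4125/89.875 = -1.662448
a = ȳ − b·x̄ = -12.9375 − (-1.662448)·9.625 = 3.063561
ŷ(5) = a + b·5 = 3.063561 + (-1.662448)·5 = -5.248679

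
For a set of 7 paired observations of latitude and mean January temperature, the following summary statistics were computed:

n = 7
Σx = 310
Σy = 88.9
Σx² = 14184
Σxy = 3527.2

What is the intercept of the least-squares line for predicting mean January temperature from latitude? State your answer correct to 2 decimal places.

Sxx = Σx² − (Σx)²/n = 14184 − 13728.571429 = 455.428571
Sxy = Σxy − (Σx)(Σy)/n = 3527.2 − 3937 = -409.8
b = Sxy/Sxx = -409.8/455.428571 = -0.899812
a = ȳ − b·x̄ = 12.7 − (-0.899812)·44.285714 = 52.548808

52.55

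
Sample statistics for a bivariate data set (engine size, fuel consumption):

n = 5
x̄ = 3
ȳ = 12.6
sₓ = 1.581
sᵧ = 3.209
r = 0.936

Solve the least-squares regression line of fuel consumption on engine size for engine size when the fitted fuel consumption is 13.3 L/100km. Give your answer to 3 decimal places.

b = r · sᵧ/sₓ = 0.936 · 3.209/1.581 = 1.899825
a = ȳ − b·x̄ = 12.6 − 1.899825·3 = 6.900524
Set a + b·x = 13.3: x = (13.3 − 6.900524) / 1.899825 = 3.368455

3.368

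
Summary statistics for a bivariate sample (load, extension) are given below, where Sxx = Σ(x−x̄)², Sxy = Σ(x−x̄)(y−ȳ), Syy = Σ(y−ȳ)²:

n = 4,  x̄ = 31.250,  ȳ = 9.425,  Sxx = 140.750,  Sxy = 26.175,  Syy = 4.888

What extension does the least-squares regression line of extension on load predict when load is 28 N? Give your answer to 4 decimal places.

8.8206

b = Sxy/Sxx = 26.175/140.75 = 0.185968
a = ȳ − b·x̄ = 9.425 − 0.185968·31.25 = 3.613499
ŷ(28) = a + b·28 = 3.613499 + 0.185968·28 = 8.820604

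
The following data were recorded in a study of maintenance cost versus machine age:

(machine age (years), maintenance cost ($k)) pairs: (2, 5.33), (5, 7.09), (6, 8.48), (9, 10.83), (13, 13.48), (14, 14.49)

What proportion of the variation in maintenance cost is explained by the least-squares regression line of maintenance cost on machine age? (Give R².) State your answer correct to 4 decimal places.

n = 6, Σx = 49, Σy = 59.7, Σxy = 572.56, Σx² = 511, Σy² = 659.5468
Sxx = Σx² − (Σx)²/n = 511 − 400.166667 = 110.833333
Sxy = Σxy − (Σx)(Σy)/n = 572.56 − 487.55 = 85.01
Syy = Σy² − (Σy)²/n = 659.5468 − 594.015 = 65.5318
R² = Sxy²/(Sxx·Syy) = (85.01)²/(110.833333·65.5318) = 0.994987

0.9950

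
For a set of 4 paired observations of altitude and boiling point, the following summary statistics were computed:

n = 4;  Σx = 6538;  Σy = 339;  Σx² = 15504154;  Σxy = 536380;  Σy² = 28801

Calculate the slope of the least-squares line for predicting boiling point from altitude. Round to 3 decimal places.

Sxx = Σx² − (Σx)²/n = 15504154 − 10686361 = 4817793
Sxy = Σxy − (Σx)(Σy)/n = 536380 − 554095.5 = -17715.5
b = Sxy/Sxx = -17715.5/4817793 = -0.003677

-0.004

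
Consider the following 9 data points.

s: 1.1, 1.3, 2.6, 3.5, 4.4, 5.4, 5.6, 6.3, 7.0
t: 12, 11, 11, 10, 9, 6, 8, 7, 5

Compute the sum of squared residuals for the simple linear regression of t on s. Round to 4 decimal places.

4.9933

n = 9, Σx = 37.2, Σy = 79, Σxy = 287, Σx² = 190.48, Σy² = 741
Sxx = Σx² − (Σx)²/n = 190.48 − 153.76 = 36.72
Sxy = Σxy − (Σx)(Σy)/n = 287 − 326.533333 = -39.533333
Syy = Σy² − (Σy)²/n = 741 − 693.444444 = 47.555556
b = Sxy/Sxx = -39.533333/36.72 = -1.076616
SSE = Syy − b·Sxy = 47.555556 − (-1.076616)·(-39.533333) = 4.993343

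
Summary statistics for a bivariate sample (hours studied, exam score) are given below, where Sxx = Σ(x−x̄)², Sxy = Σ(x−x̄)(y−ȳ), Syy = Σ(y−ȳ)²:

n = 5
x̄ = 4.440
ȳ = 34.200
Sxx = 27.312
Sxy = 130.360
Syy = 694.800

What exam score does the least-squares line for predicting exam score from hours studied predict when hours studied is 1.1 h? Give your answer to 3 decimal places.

b = Sxy/Sxx = 130.36/27.312 = 4.772994
a = ȳ − b·x̄ = 34.2 − 4.772994·4.44 = 13.007909
ŷ(1.1) = a + b·1.1 = 13.007909 + 4.772994·1.1 = 18.258202

18.258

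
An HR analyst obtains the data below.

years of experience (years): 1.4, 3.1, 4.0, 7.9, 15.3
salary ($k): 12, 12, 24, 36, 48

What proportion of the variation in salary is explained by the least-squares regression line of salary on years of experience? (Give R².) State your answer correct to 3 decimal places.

0.914

n = 5, Σx = 31.7, Σy = 132, Σxy = 1168.8, Σx² = 324.07, Σy² = 4464
Sxx = Σx² − (Σx)²/n = 324.07 − 200.978 = 123.092
Sxy = Σxy − (Σx)(Σy)/n = 1168.8 − 836.88 = 331.92
Syy = Σy² − (Σy)²/n = 4464 − 3484.8 = 979.2
R² = Sxy²/(Sxx·Syy) = (331.92)²/(123.092·979.2) = 0.914041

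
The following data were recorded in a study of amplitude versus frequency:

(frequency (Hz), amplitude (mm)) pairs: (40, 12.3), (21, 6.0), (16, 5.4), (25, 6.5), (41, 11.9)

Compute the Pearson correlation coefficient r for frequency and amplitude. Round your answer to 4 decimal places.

n = 5, Σx = 143, Σy = 42.1, Σxy = 1354.8, Σx² = 4603, Σy² = 400.31
Sxx = Σx² − (Σx)²/n = 4603 − 4089.8 = 513.2
Sxy = Σxy − (Σx)(Σy)/n = 1354.8 − 1204.06 = 150.74
Syy = Σy² − (Σy)²/n = 400.31 − 354.482 = 45.828
r = Sxy/√(Sxx·Syy) = 150.74/√(23518.9296) = 150.74/153.358826 = 0.982924

0.9829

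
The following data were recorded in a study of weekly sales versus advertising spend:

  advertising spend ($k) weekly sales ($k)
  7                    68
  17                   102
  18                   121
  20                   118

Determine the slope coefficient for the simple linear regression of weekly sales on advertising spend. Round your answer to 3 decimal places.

4.045

n = 4, Σx = 62, Σy = 409, Σxy = 6748, Σx² = 1062
Sxx = Σx² − (Σx)²/n = 1062 − 961 = 101
Sxy = Σxy − (Σx)(Σy)/n = 6748 − 6339.5 = 408.5
b = Sxy/Sxx = 408.5/101 = 4.044554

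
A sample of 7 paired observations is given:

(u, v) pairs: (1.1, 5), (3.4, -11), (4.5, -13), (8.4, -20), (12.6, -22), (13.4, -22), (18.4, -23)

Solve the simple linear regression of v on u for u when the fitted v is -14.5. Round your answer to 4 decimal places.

8.3535

n = 7, Σx = 61.8, Σy = -106, Σxy = -1253.6, Σx² = 780.46
Sxx = Σx² − (Σx)²/n = 780.46 − 545.605714 = 234.854286
Sxy = Σxy − (Σx)(Σy)/n = -1253.6 − (-935.828571) = -317.771429
b = Sxy/Sxx = -317.771429/234.854286 = -1.353058
a = ȳ − b·x̄ = -15.142857 − (-1.353058)·8.828571 = -3.197290
Set a + b·x = -14.5: x = (-14.5 − (-3.197290)) / (-1.353058) = 8.353457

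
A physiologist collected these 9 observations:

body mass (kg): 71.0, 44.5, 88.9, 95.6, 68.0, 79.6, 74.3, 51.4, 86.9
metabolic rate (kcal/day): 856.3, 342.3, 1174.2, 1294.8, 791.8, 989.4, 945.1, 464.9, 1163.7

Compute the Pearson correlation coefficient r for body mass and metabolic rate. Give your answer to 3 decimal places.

0.998

n = 9, Σx = 660.2, Σy = 8022.5, Σxy = 632039.87, Σx² = 50738.04, Σy² = 7975074.97
Sxx = Σx² − (Σx)²/n = 50738.04 − 48429.337778 = 2308.702222
Sxy = Σxy − (Σx)(Σy)/n = 632039.87 − 588494.944444 = 43544.925556
Syy = Σy² − (Σy)²/n = 7975074.97 − 7151167.361111 = 823907.608889
r = Sxy/√(Sxx·Syy) = 43544.925556/√(1902157327.547575) = 43544.925556/43613.728659 = 0.998422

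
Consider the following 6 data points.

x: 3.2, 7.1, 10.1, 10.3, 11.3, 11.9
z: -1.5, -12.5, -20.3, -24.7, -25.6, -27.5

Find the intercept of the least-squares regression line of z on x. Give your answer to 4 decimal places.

8.4240

n = 6, Σx = 53.9, Σy = -112.1, Σxy = -1169.52, Σx² = 538.05
Sxx = Σx² − (Σx)²/n = 538.05 − 484.201667 = 53.848333
Sxy = Σxy − (Σx)(Σy)/n = -1169.52 − (-1007.031667) = -162.488333
b = Sxy/Sxx = -162.488333/53.848333 = -3.017518
a = ȳ − b·x̄ = -18.683333 − (-3.017518)·8.983333 = 8.424040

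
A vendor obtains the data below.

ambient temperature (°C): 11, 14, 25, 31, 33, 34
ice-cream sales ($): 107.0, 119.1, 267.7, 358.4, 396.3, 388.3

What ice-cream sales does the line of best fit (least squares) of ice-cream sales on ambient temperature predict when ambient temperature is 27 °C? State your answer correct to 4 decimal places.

303.5446

n = 6, Σx = 148, Σy = 1636.8, Σxy = 46927.4, Σx² = 4148
Sxx = Σx² − (Σx)²/n = 4148 − 3650.666667 = 497.333333
Sxy = Σxy − (Σx)(Σy)/n = 46927.4 − 40374.4 = 6553
b = Sxy/Sxx = 6553/497.333333 = 13.176273
a = ȳ − b·x̄ = 272.8 − 13.176273·24.666667 = -52.214745
ŷ(27) = a + b·27 = -52.214745 + 13.176273·27 = 303.544638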